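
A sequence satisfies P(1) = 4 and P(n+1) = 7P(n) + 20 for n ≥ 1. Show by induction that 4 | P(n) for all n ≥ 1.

Base case: P(1) = 4 = 4·1, so 4 | P(1).
Assume 4 | P(j), so P(j) = 4t for some integer t.
Then P(j+1) = 7P(j) + 20 = 7·(4t) + 20 = 4(7t + 5), so 4 | P(j+1).
So the property holds for j+1, and by induction 4 | P(n) for all n ≥ 1.

4 | P(n)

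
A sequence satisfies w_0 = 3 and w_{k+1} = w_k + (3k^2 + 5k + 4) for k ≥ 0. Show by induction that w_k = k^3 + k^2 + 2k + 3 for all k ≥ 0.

Base case: w_0 = 3, and 0^3 + 0^2 + 2·0 + 3 = 3.
Assume w_m = m^3 + m^2 + 2m + 3.
Then w_{m+1} = w_m + (3m^2 + 5m + 4) = (m^3 + m^2 + 2m + 3) + (3m^2 + 5m + 4) = m^3 + 4m^2 + 7m + 7,
and (m+1)^3 + (m+1)^2 + 2·(m+1) + 3 = m^3 + 4m^2 + 7m + 7.
Hence w_k = k^3 + k^2 + 2k + 3 for every k ≥ 0, by induction.

w_k = k^3 + k^2 + 2k + 3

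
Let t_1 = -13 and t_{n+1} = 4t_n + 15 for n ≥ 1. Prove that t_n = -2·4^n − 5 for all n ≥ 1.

Base case: t_1 = -13, and -2·4^1 − 5 = -8 − 5 = -13.
Assume t_r = -2·4^r − 5 for some r ≥ 1.
Then t_{r+1} = 4t_r + 15 = 4·(-2·4^r − 5) + 15 = -8·4^r − 20 + 15 = -2·4^{r+1} − 5.
Hence t_n = -2·4^n − 5 for every n ≥ 1, by induction.

t_n = -2·4^n − 5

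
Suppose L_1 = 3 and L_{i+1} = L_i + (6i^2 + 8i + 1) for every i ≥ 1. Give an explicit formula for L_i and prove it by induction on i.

Claim: L_i = 2i^3 + i^2 − 2i + 2.

Base case: L_1 = 3, and 2·1^3 + 1^2 − 2·1 + 2 = 3.
Assume L_j = 2j^3 + j^2 − 2j + 2.
Then L_{j+1} = L_j + (6j^2 + 8j + 1) = (2j^3 + j^2 − 2j + 2) + (6j^2 + 8j + 1) = 2j^3 + 7j^2 + 6j + 3,
and 2·(j+1)^3 + (j+1)^2 − 2·(j+1) + 2 = 2j^3 + 7j^2 + 6j + 3.
This completes the inductive step, so L_i = 2i^3 + i^2 − 2i + 2 for all i ≥ 1.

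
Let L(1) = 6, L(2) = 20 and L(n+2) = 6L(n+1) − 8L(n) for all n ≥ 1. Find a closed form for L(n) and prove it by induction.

Claim: L(n) = 4^n + 2^n.

Base cases: L(1) = 6 and 4^1 + 2^1 = 6; L(2) = 20 and 4^2 + 2^2 = 20.
Assume L(i) = 4^i + 2^i for all 1 ≤ i ≤ j, where j ≥ 2.
Then L(j+1) = 6L(j) − 8L(j−1) = 6·(4^j + 2^j) − 8·(4^{j−1} + 2^{j−1}) = (6·4 − 8)4^{j−1} + (6·2 − 8)2^{j−1} = 16·4^{j−1} + 4·2^{j−1} = 4^{j+1} + 2^{j+1}.
So the formula holds for j+1, and by strong induction L(n) = 4^n + 2^n for all n ≥ 1.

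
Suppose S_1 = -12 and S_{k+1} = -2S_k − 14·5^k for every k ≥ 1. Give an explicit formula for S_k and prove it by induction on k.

Claim: S_k = (-2)^k − 2·5^k.

Base case: S_1 = -12, and (-2)^1 − 2·5^1 = -2 − 10 = -12.
Assume S_m = (-2)^m − 2·5^m for some m ≥ 1.
Then S_{m+1} = -2S_m − 14·5^m = -2·((-2)^m − 2·5^m) − 14·5^m = (-2)^{m+1} + 4·5^m − 14·5^m = (-2)^{m+1} − 10·5^m = (-2)^{m+1} − 2·5^{m+1}.
So the formula holds for m+1, and by induction S_k = (-2)^k − 2·5^k for all k ≥ 1.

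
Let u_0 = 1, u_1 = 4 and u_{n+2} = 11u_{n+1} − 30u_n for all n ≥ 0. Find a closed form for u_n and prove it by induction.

Claim: u_n = -6^n + 2·5^n.

Base cases: u_0 = 1 and -6^0 + 2·5^0 = 1; u_1 = 4 and -6^1 + 2·5^1 = 4.
Assume u_i = -6^i + 2·5^i for all 0 ≤ i ≤ j, where j ≥ 1.
Then u_{j+1} = 11u_j − 30u_{j−1} = 11·(-6^j + 2·5^j) − 30·(-6^{j−1} + 2·5^{j−1}) = -(11·6 − 30)6^{j−1} + 2·(11·5 − 30)5^{j−1} = -36·6^{j−1} + 50·5^{j−1} = -6^{j+1} + 2·5^{j+1}.
This completes the inductive step, so u_n = -6^n + 2·5^n for all n ≥ 0.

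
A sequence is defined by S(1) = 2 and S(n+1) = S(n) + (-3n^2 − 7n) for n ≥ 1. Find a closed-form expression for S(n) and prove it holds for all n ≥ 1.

Claim: S(n) = -n^3 − 2n^2 + 3n + 2.

Base case: S(1) = 2, and -1^3 − 2·1^2 + 3·1 + 2 = 2.
Assume S(j) = -j^3 − 2j^2 + 3j + 2.
Then S(j+1) = S(j) + (-3j^2 − 7j) = (-j^3 − 2j^2 + 3j + 2) + (-3j^2 − 7j) = -j^3 − 5j^2 − 4j + 2,
and -(j+1)^3 − 2·(j+1)^2 + 3·(j+1) + 2 = -j^3 − 5j^2 − 4j + 2.
By induction, S(n) = -n^3 − 2n^2 + 3n + 2 for all n ≥ 1.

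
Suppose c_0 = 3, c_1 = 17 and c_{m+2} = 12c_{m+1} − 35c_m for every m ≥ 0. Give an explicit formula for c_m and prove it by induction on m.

Claim: c_m = 7^m + 2·5^m.

Base cases: c_0 = 3 and 7^0 + 2·5^0 = 3; c_1 = 17 and 7^1 + 2·5^1 = 17.
Assume c_i = 7^i + 2·5^i for all 0 ≤ i ≤ j, where j ≥ 1.
Then c_{j+1} = 12c_j − 35c_{j−1} = 12·(7^j + 2·5^j) − 35·(7^{j−1} + 2·5^{j−1}) = (12·7 − 35)7^{j−1} + 2·(12·5 − 35)5^{j−1} = 49·7^{j−1} + 50·5^{j−1} = 7^{j+1} + 2·5^{j+1}.
This completes the inductive step, so c_m = 7^m + 2·5^m for all m ≥ 0.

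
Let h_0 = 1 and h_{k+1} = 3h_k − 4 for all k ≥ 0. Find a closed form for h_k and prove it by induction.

Claim: h_k = -3^k + 2.

Base case: h_0 = 1, and -3^0 + 2 = -1 + 2 = 1.
Assume h_m = -3^m + 2 for some m ≥ 0.
Then h_{m+1} = 3h_m − 4 = 3·(-3^m + 2) − 4 = -3^{m+1} + 6 − 4 = -3^{m+1} + 2.
Hence h_k = -3^k + 2 for every k ≥ 0, by induction.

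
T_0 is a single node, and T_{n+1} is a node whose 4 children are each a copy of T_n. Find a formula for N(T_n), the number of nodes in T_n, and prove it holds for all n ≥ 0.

Claim: N(T_n) = (4^{n+1} − 1)/3.

Base case: N(T_0) = 1, and (4^{0+1} − 1)/3 = 1.
Assume N(T_r) = (4^{r+1} − 1)/3.
Then N(T_{r+1}) = 1 + 4N(T_r) = 1 + 4·(4^{r+1} − 1)/3 = 1 + (4^{r+2} − 4)/3 = (3 + 4^{r+2} − 4)/3 = (4^{r+2} − 1)/3.
Hence N(T_n) = (4^{n+1} − 1)/3 for every n ≥ 0, by induction.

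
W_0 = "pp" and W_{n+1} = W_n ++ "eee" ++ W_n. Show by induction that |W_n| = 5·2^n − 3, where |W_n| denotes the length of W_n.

Base case: |W_0| = 2, and 5·2^0 − 3 = 2.
Assume |W_m| = 5·2^m − 3.
Then |W_{m+1}| = |W_m| + 3 + |W_m| = 2|W_m| + 3 = 2(5·2^m − 3) + 3 = 5·2^{m+1} − 6 + 3 = 5·2^{m+1} − 3.
By induction, |W_n| = 5·2^n − 3 for all n ≥ 0.

|W_n| = 5·2^n − 3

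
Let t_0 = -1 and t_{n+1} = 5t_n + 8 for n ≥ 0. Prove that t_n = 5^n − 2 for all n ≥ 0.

Base case: t_0 = -1, and 5^0 − 2 = 1 − 2 = -1.
Assume t_r = 5^r − 2 for some r ≥ 0.
Then t_{r+1} = 5t_r + 8 = 5·(5^r − 2) + 8 = 5^{r+1} − 10 + 8 = 5^{r+1} − 2.
By induction, t_n = 5^n − 2 for all n ≥ 0.

t_n = 5^n − 2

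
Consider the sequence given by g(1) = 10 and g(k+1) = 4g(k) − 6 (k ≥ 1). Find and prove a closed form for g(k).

Claim: g(k) = 2·4^k + 2.

Base case: g(1) = 10, and 2·4^1 + 2 = 8 + 2 = 10.
Assume g(j) = 2·4^j + 2 for some j ≥ 1.
Then g(j+1) = 4g(j) − 6 = 4·(2·4^j + 2) − 6 = 8·4^j + 8 − 6 = 2·4^{j+1} + 2.
This completes the inductive step, so g(k) = 2·4^k + 2 for all k ≥ 1.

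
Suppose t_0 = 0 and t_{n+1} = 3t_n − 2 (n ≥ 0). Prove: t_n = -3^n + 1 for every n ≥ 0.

Base case: t_0 = 0, and -3^0 + 1 = -1 + 1 = 0.
Assume t_k = -3^k + 1 for some k ≥ 0.
Then t_{k+1} = 3t_k − 2 = 3·(-3^k + 1) − 2 = -3^{k+1} + 3 − 2 = -3^{k+1} + 1.
Hence t_n = -3^n + 1 for every n ≥ 0, by induction.

t_n = -3^n + 1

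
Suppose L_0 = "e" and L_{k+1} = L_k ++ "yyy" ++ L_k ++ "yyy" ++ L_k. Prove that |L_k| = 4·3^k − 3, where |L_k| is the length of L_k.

Base case: |L_0| = 1, and 4·3^0 − 3 = 1.
Assume |L_r| = 4·3^r − 3.
Then |L_{r+1}| = 3|L_r| + 6 = 3(4·3^r − 3) + 6 = 4·3^{r+1} − 9 + 6 = 4·3^{r+1} − 3.
By induction, |L_k| = 4·3^k − 3 for all k ≥ 0.

|L_k| = 4·3^k − 3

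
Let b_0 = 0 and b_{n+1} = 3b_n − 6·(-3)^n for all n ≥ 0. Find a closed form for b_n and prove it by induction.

Claim: b_n = -3^n + (-3)^n.

Base case: b_0 = 0, and -3^0 + (-3)^0 = -1 + 1 = 0.
Assume b_r = -3^r + (-3)^r for some r ≥ 0.
Then b_{r+1} = 3b_r − 6·(-3)^r = 3·(-3^r + (-3)^r) − 6·(-3)^r = -3^{r+1} + 3·(-3)^r − 6·(-3)^r = -3^{r+1} − 3·(-3)^r = -3^{r+1} + (-3)^{r+1}.
By induction, b_n = -3^n + (-3)^n for all n ≥ 0.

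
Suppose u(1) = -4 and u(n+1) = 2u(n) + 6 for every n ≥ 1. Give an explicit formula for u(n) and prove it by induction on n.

Claim: u(n) = 2^n − 6.

Base case: u(1) = -4, and 2^1 − 6 = 2 − 6 = -4.
Assume u(m) = 2^m − 6 for some m ≥ 1.
Then u(m+1) = 2u(m) + 6 = 2·(2^m − 6) + 6 = 2^{m+1} − 12 + 6 = 2^{m+1} − 6.
Hence u(n) = 2^n − 6 for every n ≥ 1, by induction.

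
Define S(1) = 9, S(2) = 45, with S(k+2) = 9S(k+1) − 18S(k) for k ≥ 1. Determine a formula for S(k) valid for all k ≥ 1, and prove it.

Claim: S(k) = 3^k + 6^k.

Base cases: S(1) = 9 and 3^1 + 6^1 = 9; S(2) = 45 and 3^2 + 6^2 = 45.
Assume S(j) = 3^j + 6^j for all 1 ≤ j ≤ r, where r ≥ 2.
Then S(r+1) = 9S(r) − 18S(r−1) = 9·(3^r + 6^r) − 18·(3^{r−1} + 6^{r−1}) = (9·3 − 18)3^{r−1} + (9·6 − 18)6^{r−1} = 9·3^{r−1} + 36·6^{r−1} = 3^{r+1} + 6^{r+1}.
Hence S(k) = 3^k + 6^k for every k ≥ 1, by strong induction.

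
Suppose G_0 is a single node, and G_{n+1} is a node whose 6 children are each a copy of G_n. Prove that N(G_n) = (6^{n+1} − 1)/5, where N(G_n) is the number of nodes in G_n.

Base case: N(G_0) = 1, and (6^{0+1} − 1)/5 = 1.
Assume N(G_j) = (6^{j+1} − 1)/5.
Then N(G_{j+1}) = 1 + 6N(G_j) = 1 + 6·(6^{j+1} − 1)/5 = 1 + (6^{j+2} − 6)/5 = (5 + 6^{j+2} − 6)/5 = (6^{j+2} − 1)/5.
So the formula holds for j+1, and by induction N(G_n) = (6^{n+1} − 1)/5 for all n ≥ 0.

N(G_n) = (6^{n+1} − 1)/5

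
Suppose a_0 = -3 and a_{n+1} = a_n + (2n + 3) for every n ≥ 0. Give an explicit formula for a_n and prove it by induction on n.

Claim: a_n = n^2 + 2n − 3.

Base case: a_0 = -3, and 0^2 + 2·0 − 3 = -3.
Assume a_r = r^2 + 2r − 3.
Then a_{r+1} = a_r + (2r + 3) = (r^2 + 2r − 3) + (2r + 3) = r^2 + 4r,
and (r+1)^2 + 2·(r+1) − 3 = r^2 + 4r.
Hence a_n = n^2 + 2n − 3 for every n ≥ 0, by induction.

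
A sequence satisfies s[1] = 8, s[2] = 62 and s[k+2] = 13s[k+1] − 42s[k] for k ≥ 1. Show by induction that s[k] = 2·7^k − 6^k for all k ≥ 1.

Base cases: s[1] = 8 and 2·7^1 − 6^1 = 8; s[2] = 62 and 2·7^2 − 6^2 = 62.
Assume s[j] = 2·7^j − 6^j for all 1 ≤ j ≤ m, where m ≥ 2.
Then s[m+1] = 13s[m] − 42s[m−1] = 13·(2·7^m − 6^m) − 42·(2·7^{m−1} − 6^{m−1}) = 2·(13·7 − 42)7^{m−1} − (13·6 − 42)6^{m−1} = 98·7^{m−1} − 36·6^{m−1} = 2·7^{m+1} − 6^{m+1}.
By strong induction, s[k] = 2·7^k − 6^k for all k ≥ 1.

s[k] = 2·7^k − 6^k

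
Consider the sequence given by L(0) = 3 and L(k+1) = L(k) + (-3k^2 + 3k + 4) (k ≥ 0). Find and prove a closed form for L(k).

Claim: L(k) = -k^3 + 3k^2 + 2k + 3.

Base case: L(0) = 3, and -0^3 + 3·0^2 + 2·0 + 3 = 3.
Assume L(m) = -m^3 + 3m^2 + 2m + 3.
Then L(m+1) = L(m) + (-3m^2 + 3m + 4) = (-m^3 + 3m^2 + 2m + 3) + (-3m^2 + 3m + 4) = -m^3 + 5m + 7,
and -(m+1)^3 + 3·(m+1)^2 + 2·(m+1) + 3 = -m^3 + 5m + 7.
Hence L(k) = -k^3 + 3k^2 + 2k + 3 for every k ≥ 0, by induction.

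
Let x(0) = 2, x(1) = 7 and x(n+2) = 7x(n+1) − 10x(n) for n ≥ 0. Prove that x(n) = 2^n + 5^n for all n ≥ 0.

Base cases: x(0) = 2 and 2^0 + 5^0 = 2; x(1) = 7 and 2^1 + 5^1 = 7.
Assume x(j) = 2^j + 5^j for all 0 ≤ j ≤ k, where k ≥ 1.
Then x(k+1) = 7x(k) − 10x(k−1) = 7·(2^k + 5^k) − 10·(2^{k−1} + 5^{k−1}) = (7·2 − 10)2^{k−1} + (7·5 − 10)5^{k−1} = 4·2^{k−1} + 25·5^{k−1} = 2^{k+1} + 5^{k+1}.
By strong induction, x(n) = 2^n + 5^n for all n ≥ 0.

x(n) = 2^n + 5^n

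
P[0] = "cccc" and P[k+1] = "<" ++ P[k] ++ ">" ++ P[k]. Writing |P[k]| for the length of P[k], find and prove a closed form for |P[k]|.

Claim: |P[k]| = 6·2^k − 2.

Base case: |P[0]| = 4, and 6·2^0 − 2 = 4.
Assume |P[m]| = 6·2^m − 2.
Then |P[m+1]| = 1 + |P[m]| + 1 + |P[m]| = 2|P[m]| + 2 = 2(6·2^m − 2) + 2 = 6·2^{m+1} − 4 + 2 = 6·2^{m+1} − 2.
By induction, |P[k]| = 6·2^k − 2 for all k ≥ 0.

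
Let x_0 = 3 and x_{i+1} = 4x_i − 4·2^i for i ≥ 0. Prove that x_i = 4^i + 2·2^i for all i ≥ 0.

Base case: x_0 = 3, and 4^0 + 2·2^0 = 1 + 2 = 3.
Assume x_j = 4^j + 2·2^j for some j ≥ 0.
Then x_{j+1} = 4x_j − 4·2^j = 4·(4^j + 2·2^j) − 4·2^j = 4^{j+1} + 8·2^j − 4·2^j = 4^{j+1} + 4·2^j = 4^{j+1} + 2·2^{j+1}.
Hence x_i = 4^i + 2·2^i for every i ≥ 0, by induction.

x_i = 4^i + 2·2^i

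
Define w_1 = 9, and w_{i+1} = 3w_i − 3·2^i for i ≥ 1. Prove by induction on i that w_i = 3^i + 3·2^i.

Base case: w_1 = 9, and 3^1 + 3·2^1 = 3 + 6 = 9.
Assume w_r = 3^r + 3·2^r for some r ≥ 1.
Then w_{r+1} = 3w_r − 3·2^r = 3·(3^r + 3·2^r) − 3·2^r = 3^{r+1} + 9·2^r − 3·2^r = 3^{r+1} + 6·2^r = 3^{r+1} + 3·2^{r+1}.
So the formula holds for r+1, and by induction w_i = 3^i + 3·2^i for all i ≥ 1.

w_i = 3^i + 3·2^i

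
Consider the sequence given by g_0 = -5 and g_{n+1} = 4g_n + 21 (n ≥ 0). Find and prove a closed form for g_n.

Claim: g_n = 2·4^n − 7.

Base case: g_0 = -5, and 2·4^0 − 7 = 2 − 7 = -5.
Assume g_r = 2·4^r − 7 for some r ≥ 0.
Then g_{r+1} = 4g_r + 21 = 4·(2·4^r − 7) + 21 = 8·4^r − 28 + 21 = 2·4^{r+1} − 7.
This completes the inductive step, so g_n = 2·4^n − 7 for all n ≥ 0.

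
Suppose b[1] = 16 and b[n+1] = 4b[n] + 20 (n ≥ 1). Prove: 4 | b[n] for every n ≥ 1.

Base case: b[1] = 16 = 4·4, so 4 | b[1].
Assume 4 | b[j], so b[j] = 4t for some integer t.
Then b[j+1] = 4b[j] + 20 = 4·(4t) + 20 = 4(4t + 5), so 4 | b[j+1].
By induction, 4 | b[n] for all n ≥ 1.

4 | b[n]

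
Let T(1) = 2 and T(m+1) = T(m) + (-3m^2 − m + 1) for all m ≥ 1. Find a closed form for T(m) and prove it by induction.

Claim: T(m) = -m^3 + m^2 + m + 1.

Base case: T(1) = 2, and -1^3 + 1^2 + 1 + 1 = 2.
Assume T(r) = -r^3 + r^2 + r + 1.
Then T(r+1) = T(r) + (-3r^2 − r + 1) = (-r^3 + r^2 + r + 1) + (-3r^2 − r + 1) = -r^3 − 2r^2 + 2,
and -(r+1)^3 + (r+1)^2 + (r+1) + 1 = -r^3 − 2r^2 + 2.
By induction, T(m) = -m^3 + m^2 + m + 1 for all m ≥ 1.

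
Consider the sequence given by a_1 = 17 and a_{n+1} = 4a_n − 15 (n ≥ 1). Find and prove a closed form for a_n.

Claim: a_n = 3·4^n + 5.

Base case: a_1 = 17, and 3·4^1 + 5 = 12 + 5 = 17.
Assume a_m = 3·4^m + 5 for some m ≥ 1.
Then a_{m+1} = 4a_m − 15 = 4·(3·4^m + 5) − 15 = 12·4^m + 20 − 15 = 3·4^{m+1} + 5.
So the formula holds for m+1, and by induction a_n = 3·4^n + 5 for all n ≥ 1.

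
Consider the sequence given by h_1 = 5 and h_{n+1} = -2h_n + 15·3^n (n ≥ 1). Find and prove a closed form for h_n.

Claim: h_n = 2·(-2)^n + 3·3^n.

Base case: h_1 = 5, and 2·(-2)^1 + 3·3^1 = -4 + 9 = 5.
Assume h_m = 2·(-2)^m + 3·3^m for some m ≥ 1.
Then h_{m+1} = -2h_m + 15·3^m = -2·(2·(-2)^m + 3·3^m) + 15·3^m = 2·(-2)^{m+1} − 6·3^m + 15·3^m = 2·(-2)^{m+1} + 9·3^m = 2·(-2)^{m+1} + 3·3^{m+1}.
By induction, h_n = 2·(-2)^n + 3·3^n for all n ≥ 1.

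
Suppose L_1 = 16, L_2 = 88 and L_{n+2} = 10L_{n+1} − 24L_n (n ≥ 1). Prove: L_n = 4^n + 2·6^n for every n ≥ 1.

Base cases: L_1 = 16 and 4^1 + 2·6^1 = 16; L_2 = 88 and 4^2 + 2·6^2 = 88.
Assume L_j = 4^j + 2·6^j for all 1 ≤ j ≤ m, where m ≥ 2.
Then L_{m+1} = 10L_m − 24L_{m−1} = 10·(4^m + 2·6^m) − 24·(4^{m−1} + 2·6^{m−1}) = (10·4 − 24)4^{m−1} + 2·(10·6 − 24)6^{m−1} = 16·4^{m−1} + 72·6^{m−1} = 4^{m+1} + 2·6^{m+1}.
So the formula holds for m+1, and by strong induction L_n = 4^n + 2·6^n for all n ≥ 1.

L_n = 4^n + 2·6^n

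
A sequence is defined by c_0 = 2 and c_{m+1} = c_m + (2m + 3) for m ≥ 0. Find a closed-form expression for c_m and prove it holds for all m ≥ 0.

Claim: c_m = m^2 + 2m + 2.

Base case: c_0 = 2, and 0^2 + 2·0 + 2 = 2.
Assume c_j = j^2 + 2j + 2.
Then c_{j+1} = c_j + (2j + 3) = (j^2 + 2j + 2) + (2j + 3) = j^2 + 4j + 5,
and (j+1)^2 + 2·(j+1) + 2 = j^2 + 4j + 5.
Hence c_m = m^2 + 2m + 2 for every m ≥ 0, by induction.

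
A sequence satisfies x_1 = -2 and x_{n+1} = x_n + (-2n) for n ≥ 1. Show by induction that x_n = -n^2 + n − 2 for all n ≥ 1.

Base case: x_1 = -2, and -1^2 + 1 − 2 = -2.
Assume x_m = -m^2 + m − 2.
Then x_{m+1} = x_m + (-2m) = (-m^2 + m − 2) + (-2m) = -m^2 − m − 2,
and -(m+1)^2 + (m+1) − 2 = -m^2 − m − 2.
This completes the inductive step, so x_n = -n^2 + n − 2 for all n ≥ 1.

x_n = -n^2 + n − 2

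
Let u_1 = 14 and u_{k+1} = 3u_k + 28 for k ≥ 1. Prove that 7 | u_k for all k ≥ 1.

Base case: u_1 = 14 = 7·2, so 7 | u_1.
Assume 7 | u_r, so u_r = 7t for some integer t.
Then u_{r+1} = 3u_r + 28 = 3·(7t) + 28 = 7(3t + 4), so 7 | u_{r+1}.
This completes the inductive step, so 7 | u_k for all k ≥ 1.

7 | u_k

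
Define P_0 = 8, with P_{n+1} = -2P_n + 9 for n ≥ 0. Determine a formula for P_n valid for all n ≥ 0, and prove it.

Claim: P_n = 5·(-2)^n + 3.

Base case: P_0 = 8, and 5·(-2)^0 + 3 = 5 + 3 = 8.
Assume P_k = 5·(-2)^k + 3 for some k ≥ 0.
Then P_{k+1} = -2P_k + 9 = -2·(5·(-2)^k + 3) + 9 = -10·(-2)^k − 6 + 9 = 5·(-2)^{k+1} + 3.
By induction, P_n = 5·(-2)^n + 3 for all n ≥ 0.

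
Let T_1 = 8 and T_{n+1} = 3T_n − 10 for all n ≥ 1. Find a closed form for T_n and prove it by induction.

Claim: T_n = 3^n + 5.

Base case: T_1 = 8, and 3^1 + 5 = 3 + 5 = 8.
Assume T_j = 3^j + 5 for some j ≥ 1.
Then T_{j+1} = 3T_j − 10 = 3·(3^j + 5) − 10 = 3^{j+1} + 15 − 10 = 3^{j+1} + 5.
This completes the inductive step, so T_n = 3^n + 5 for all n ≥ 1.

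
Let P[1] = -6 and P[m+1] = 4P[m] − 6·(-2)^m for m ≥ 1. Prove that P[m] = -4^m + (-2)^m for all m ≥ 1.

Base case: P[1] = -6, and -4^1 + (-2)^1 = -4 − 2 = -6.
Assume P[r] = -4^r + (-2)^r for some r ≥ 1.
Then P[r+1] = 4P[r] − 6·(-2)^r = 4·(-4^r + (-2)^r) − 6·(-2)^r = -4^{r+1} + 4·(-2)^r − 6·(-2)^r = -4^{r+1} − 2·(-2)^r = -4^{r+1} + (-2)^{r+1}.
This completes the inductive step, so P[m] = -4^m + (-2)^m for all m ≥ 1.

P[m] = -4^m + (-2)^m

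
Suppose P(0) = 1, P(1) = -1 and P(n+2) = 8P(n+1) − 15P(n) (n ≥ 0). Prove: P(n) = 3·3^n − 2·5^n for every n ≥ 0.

Base cases: P(0) = 1 and 3·3^0 − 2·5^0 = 1; P(1) = -1 and 3·3^1 − 2·5^1 = -1.
Assume P(j) = 3·3^j − 2·5^j for all 0 ≤ j ≤ m, where m ≥ 1.
Then P(m+1) = 8P(m) − 15P(m−1) = 8·(3·3^m − 2·5^m) − 15·(3·3^{m−1} − 2·5^{m−1}) = 3·(8·3 − 15)3^{m−1} − 2·(8·5 − 15)5^{m−1} = 27·3^{m−1} − 50·5^{m−1} = 3·3^{m+1} − 2·5^{m+1}.
This completes the inductive step, so P(n) = 3·3^n − 2·5^n for all n ≥ 0.

P(n) = 3·3^n − 2·5^n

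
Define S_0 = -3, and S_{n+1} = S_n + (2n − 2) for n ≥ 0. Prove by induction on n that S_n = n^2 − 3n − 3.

Base case: S_0 = -3, and 0^2 − 3·0 − 3 = -3.
Assume S_m = m^2 − 3m − 3.
Then S_{m+1} = S_m + (2m − 2) = (m^2 − 3m − 3) + (2m − 2) = m^2 − m − 5,
and (m+1)^2 − 3·(m+1) − 3 = m^2 − m − 5.
Hence S_n = n^2 − 3n − 3 for every n ≥ 0, by induction.

S_n = n^2 − 3n − 3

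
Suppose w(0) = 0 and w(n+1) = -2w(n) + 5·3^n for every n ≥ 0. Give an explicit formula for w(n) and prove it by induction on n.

Claim: w(n) = -(-2)^n + 3^n.

Base case: w(0) = 0, and -(-2)^0 + 3^0 = -1 + 1 = 0.
Assume w(k) = -(-2)^k + 3^k for some k ≥ 0.
Then w(k+1) = -2w(k) + 5·3^k = -2·(-(-2)^k + 3^k) + 5·3^k = -(-2)^{k+1} − 2·3^k + 5·3^k = -(-2)^{k+1} + 3·3^k = -(-2)^{k+1} + 3^{k+1}.
This completes the inductive step, so w(n) = -(-2)^n + 3^n for all n ≥ 0.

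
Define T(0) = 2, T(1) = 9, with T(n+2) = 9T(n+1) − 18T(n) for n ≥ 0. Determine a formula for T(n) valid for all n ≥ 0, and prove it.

Claim: T(n) = 6^n + 3^n.

Base cases: T(0) = 2 and 6^0 + 3^0 = 2; T(1) = 9 and 6^1 + 3^1 = 9.
Assume T(j) = 6^j + 3^j for all 0 ≤ j ≤ k, where k ≥ 1.
Then T(k+1) = 9T(k) − 18T(k−1) = 9·(6^k + 3^k) − 18·(6^{k−1} + 3^{k−1}) = (9·6 − 18)6^{k−1} + (9·3 − 18)3^{k−1} = 36·6^{k−1} + 9·3^{k−1} = 6^{k+1} + 3^{k+1}.
By strong induction, T(n) = 6^n + 3^n for all n ≥ 0.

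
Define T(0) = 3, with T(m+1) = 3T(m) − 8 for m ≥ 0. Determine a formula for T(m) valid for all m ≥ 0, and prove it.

Claim: T(m) = -3^m + 4.

Base case: T(0) = 3, and -3^0 + 4 = -1 + 4 = 3.
Assume T(k) = -3^k + 4 for some k ≥ 0.
Then T(k+1) = 3T(k) − 8 = 3·(-3^k + 4) − 8 = -3^{k+1} + 12 − 8 = -3^{k+1} + 4.
Hence T(m) = -3^m + 4 for every m ≥ 0, by induction.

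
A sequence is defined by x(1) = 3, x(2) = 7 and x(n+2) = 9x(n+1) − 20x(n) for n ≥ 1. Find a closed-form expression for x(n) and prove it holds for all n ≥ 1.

Claim: x(n) = 2·4^n − 5^n.

Base cases: x(1) = 3 and 2·4^1 − 5^1 = 3; x(2) = 7 and 2·4^2 − 5^2 = 7.
Assume x(i) = 2·4^i − 5^i for all 1 ≤ i ≤ j, where j ≥ 2.
Then x(j+1) = 9x(j) − 20x(j−1) = 9·(2·4^j − 5^j) − 20·(2·4^{j−1} − 5^{j−1}) = 2·(9·4 − 20)4^{j−1} − (9·5 − 20)5^{j−1} = 32·4^{j−1} − 25·5^{j−1} = 2·4^{j+1} − 5^{j+1}.
This completes the inductive step, so x(n) = 2·4^n − 5^n for all n ≥ 1.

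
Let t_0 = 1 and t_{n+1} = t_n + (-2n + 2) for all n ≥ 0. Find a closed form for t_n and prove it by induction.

Claim: t_n = -n^2 + 3n + 1.

Base case: t_0 = 1, and -0^2 + 3·0 + 1 = 1.
Assume t_m = -m^2 + 3m + 1.
Then t_{m+1} = t_m + (-2m + 2) = (-m^2 + 3m + 1) + (-2m + 2) = -m^2 + m + 3,
and -(m+1)^2 + 3·(m+1) + 1 = -m^2 + m + 3.
By induction, t_n = -n^2 + 3n + 1 for all n ≥ 0.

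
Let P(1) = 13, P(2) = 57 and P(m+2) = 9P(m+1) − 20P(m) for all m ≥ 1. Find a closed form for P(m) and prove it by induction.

Claim: P(m) = 2·4^m + 5^m.

Base cases: P(1) = 13 and 2·4^1 + 5^1 = 13; P(2) = 57 and 2·4^2 + 5^2 = 57.
Assume P(i) = 2·4^i + 5^i for all 1 ≤ i ≤ j, where j ≥ 2.
Then P(j+1) = 9P(j) − 20P(j−1) = 9·(2·4^j + 5^j) − 20·(2·4^{j−1} + 5^{j−1}) = 2·(9·4 − 20)4^{j−1} + (9·5 − 20)5^{j−1} = 32·4^{j−1} + 25·5^{j−1} = 2·4^{j+1} + 5^{j+1}.
By strong induction, P(m) = 2·4^m + 5^m for all m ≥ 1.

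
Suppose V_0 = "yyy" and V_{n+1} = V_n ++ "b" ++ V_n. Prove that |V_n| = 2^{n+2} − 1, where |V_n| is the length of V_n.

Base case: |V_0| = 3, and 2^{0+2} − 1 = 3.
Assume |V_r| = 2^{r+2} − 1.
Then |V_{r+1}| = |V_r| + 1 + |V_r| = 2|V_r| + 1 = 2(2^{r+2} − 1) + 1 = 2^{r+3} − 2 + 1 = 2^{r+3} − 1.
Hence |V_n| = 2^{n+2} − 1 for every n ≥ 0, by induction.

|V_n| = 2^{n+2} − 1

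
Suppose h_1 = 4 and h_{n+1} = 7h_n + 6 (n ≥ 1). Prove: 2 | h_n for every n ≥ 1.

Base case: h_1 = 4 = 2·2, so 2 | h_1.
Assume 2 | h_m, so h_m = 2t for some integer t.
Then h_{m+1} = 7h_m + 6 = 7·(2t) + 6 = 2(7t + 3), so 2 | h_{m+1}.
So the property holds for m+1, and by induction 2 | h_n for all n ≥ 1.

2 | h_n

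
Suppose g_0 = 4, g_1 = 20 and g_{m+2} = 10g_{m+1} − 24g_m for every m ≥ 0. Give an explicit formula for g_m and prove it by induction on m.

Claim: g_m = 2·4^m + 2·6^m.

Base cases: g_0 = 4 and 2·4^0 + 2·6^0 = 4; g_1 = 20 and 2·4^1 + 2·6^1 = 20.
Assume g_j = 2·4^j + 2·6^j for all 0 ≤ j ≤ k, where k ≥ 1.
Then g_{k+1} = 10g_k − 24g_{k−1} = 10·(2·4^k + 2·6^k) − 24·(2·4^{k−1} + 2·6^{k−1}) = 2·(10·4 − 24)4^{k−1} + 2·(10·6 − 24)6^{k−1} = 32·4^{k−1} + 72·6^{k−1} = 2·4^{k+1} + 2·6^{k+1}.
By strong induction, g_m = 2·4^m + 2·6^m for all m ≥ 0.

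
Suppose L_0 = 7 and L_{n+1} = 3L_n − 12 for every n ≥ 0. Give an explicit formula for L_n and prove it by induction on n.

Claim: L_n = 3^n + 6.

Base case: L_0 = 7, and 3^0 + 6 = 1 + 6 = 7.
Assume L_j = 3^j + 6 for some j ≥ 0.
Then L_{j+1} = 3L_j − 12 = 3·(3^j + 6) − 12 = 3^{j+1} + 18 − 12 = 3^{j+1} + 6.
By induction, L_n = 3^n + 6 for all n ≥ 0.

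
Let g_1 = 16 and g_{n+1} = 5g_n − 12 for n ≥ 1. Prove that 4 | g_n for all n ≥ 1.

Base case: g_1 = 16 = 4·4, so 4 | g_1.
Assume 4 | g_r, so g_r = 4t for some integer t.
Then g_{r+1} = 5g_r − 12 = 5·(4t) − 12 = 4(5t − 3), so 4 | g_{r+1}.
By induction, 4 | g_n for all n ≥ 1.

4 | g_n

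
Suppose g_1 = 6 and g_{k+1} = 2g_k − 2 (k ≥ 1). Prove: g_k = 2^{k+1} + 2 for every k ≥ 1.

Base case: g_1 = 6, and 2^{1+1} + 2 = 4 + 2 = 6.
Assume g_m = 2^{m+1} + 2 for some m ≥ 1.
Then g_{m+1} = 2g_m − 2 = 2·(2^{m+1} + 2) − 2 = 2^{m+2} + 4 − 2 = 2^{m+2} + 2.
This completes the inductive step, so g_k = 2^{k+1} + 2 for all k ≥ 1.

g_k = 2^{k+1} + 2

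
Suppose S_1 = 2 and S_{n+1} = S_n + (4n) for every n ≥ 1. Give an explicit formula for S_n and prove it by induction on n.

Claim: S_n = 2n^2 − 2n + 2.

Base case: S_1 = 2, and 2·1^2 − 2·1 + 2 = 2.
Assume S_k = 2k^2 − 2k + 2.
Then S_{k+1} = S_k + (4k) = (2k^2 − 2k + 2) + (4k) = 2k^2 + 2k + 2,
and 2·(k+1)^2 − 2·(k+1) + 2 = 2k^2 + 2k + 2.
This completes the inductive step, so S_n = 2n^2 − 2n + 2 for all n ≥ 1.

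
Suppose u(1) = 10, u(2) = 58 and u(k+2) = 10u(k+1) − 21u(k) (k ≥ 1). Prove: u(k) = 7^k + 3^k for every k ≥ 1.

Base cases: u(1) = 10 and 7^1 + 3^1 = 10; u(2) = 58 and 7^2 + 3^2 = 58.
Assume u(j) = 7^j + 3^j for all 1 ≤ j ≤ r, where r ≥ 2.
Then u(r+1) = 10u(r) − 21u(r−1) = 10·(7^r + 3^r) − 21·(7^{r−1} + 3^{r−1}) = (10·7 − 21)7^{r−1} + (10·3 − 21)3^{r−1} = 49·7^{r−1} + 9·3^{r−1} = 7^{r+1} + 3^{r+1}.
So the formula holds for r+1, and by strong induction u(k) = 7^k + 3^k for all k ≥ 1.

u(k) = 7^k + 3^k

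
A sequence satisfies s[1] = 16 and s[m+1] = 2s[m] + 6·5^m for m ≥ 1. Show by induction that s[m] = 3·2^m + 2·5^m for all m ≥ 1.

Base case: s[1] = 16, and 3·2^1 + 2·5^1 = 6 + 10 = 16.
Assume s[r] = 3·2^r + 2·5^r for some r ≥ 1.
Then s[r+1] = 2s[r] + 6·5^r = 2·(3·2^r + 2·5^r) + 6·5^r = 3·2^{r+1} + 4·5^r + 6·5^r = 3·2^{r+1} + 10·5^r = 3·2^{r+1} + 2·5^{r+1}.
Hence s[m] = 3·2^m + 2·5^m for every m ≥ 1, by induction.

s[m] = 3·2^m + 2·5^m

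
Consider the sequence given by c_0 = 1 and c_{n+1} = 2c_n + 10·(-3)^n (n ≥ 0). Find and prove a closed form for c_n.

Claim: c_n = 3·2^n − 2·(-3)^n.

Base case: c_0 = 1, and 3·2^0 − 2·(-3)^0 = 3 − 2 = 1.
Assume c_m = 3·2^m − 2·(-3)^m for some m ≥ 0.
Then c_{m+1} = 2c_m + 10·(-3)^m = 2·(3·2^m − 2·(-3)^m) + 10·(-3)^m = 3·2^{m+1} − 4·(-3)^m + 10·(-3)^m = 3·2^{m+1} + 6·(-3)^m = 3·2^{m+1} − 2·(-3)^{m+1}.
This completes the inductive step, so c_n = 3·2^n − 2·(-3)^n for all n ≥ 0.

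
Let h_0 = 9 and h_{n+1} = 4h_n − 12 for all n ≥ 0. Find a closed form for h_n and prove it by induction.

Claim: h_n = 5·4^n + 4.

Base case: h_0 = 9, and 5·4^0 + 4 = 5 + 4 = 9.
Assume h_m = 5·4^m + 4 for some m ≥ 0.
Then h_{m+1} = 4h_m − 12 = 4·(5·4^m + 4) − 12 = 20·4^m + 16 − 12 = 5·4^{m+1} + 4.
This completes the inductive step, so h_n = 5·4^n + 4 for all n ≥ 0.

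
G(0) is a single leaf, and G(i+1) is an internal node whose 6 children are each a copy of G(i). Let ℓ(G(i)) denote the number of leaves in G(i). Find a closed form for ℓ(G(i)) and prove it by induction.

Claim: ℓ(G(i)) = 6^i.

Base case: ℓ(G(0)) = 1, and 6^0 = 1.
Assume ℓ(G(j)) = 6^j.
Then ℓ(G(j+1)) = 6·ℓ(G(j)) = 6·6^j = 6^{j+1}.
This completes the inductive step, so ℓ(G(i)) = 6^i for all i ≥ 0.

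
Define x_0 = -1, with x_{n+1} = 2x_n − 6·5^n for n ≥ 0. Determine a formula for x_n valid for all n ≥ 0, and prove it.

Claim: x_n = 2^n − 2·5^n.

Base case: x_0 = -1, and 2^0 − 2·5^0 = 1 − 2 = -1.
Assume x_k = 2^k − 2·5^k for some k ≥ 0.
Then x_{k+1} = 2x_k − 6·5^k = 2·(2^k − 2·5^k) − 6·5^k = 2^{k+1} − 4·5^k − 6·5^k = 2^{k+1} − 10·5^k = 2^{k+1} − 2·5^{k+1}.
By induction, x_n = 2^n − 2·5^n for all n ≥ 0.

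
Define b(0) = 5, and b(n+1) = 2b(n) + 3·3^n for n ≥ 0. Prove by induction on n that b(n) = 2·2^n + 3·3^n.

Base case: b(0) = 5, and 2·2^0 + 3·3^0 = 2 + 3 = 5.
Assume b(m) = 2·2^m + 3·3^m for some m ≥ 0.
Then b(m+1) = 2b(m) + 3·3^m = 2·(2·2^m + 3·3^m) + 3·3^m = 2·2^{m+1} + 6·3^m + 3·3^m = 2·2^{m+1} + 9·3^m = 2·2^{m+1} + 3·3^{m+1}.
So the formula holds for m+1, and by induction b(n) = 2·2^n + 3·3^n for all n ≥ 0.

b(n) = 2·2^n + 3·3^n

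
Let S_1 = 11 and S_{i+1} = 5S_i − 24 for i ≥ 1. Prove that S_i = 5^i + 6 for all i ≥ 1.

Base case: S_1 = 11, and 5^1 + 6 = 5 + 6 = 11.
Assume S_r = 5^r + 6 for some r ≥ 1.
Then S_{r+1} = 5S_r − 24 = 5·(5^r + 6) − 24 = 5^{r+1} + 30 − 24 = 5^{r+1} + 6.
Hence S_i = 5^i + 6 for every i ≥ 1, by induction.

S_i = 5^i + 6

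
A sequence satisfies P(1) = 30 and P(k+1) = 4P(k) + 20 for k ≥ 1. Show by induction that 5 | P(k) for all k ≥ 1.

Base case: P(1) = 30 = 5·6, so 5 | P(1).
Assume 5 | P(j), so P(j) = 5t for some integer t.
Then P(j+1) = 4P(j) + 20 = 4·(5t) + 20 = 5(4t + 4), so 5 | P(j+1).
So the property holds for j+1, and by induction 5 | P(k) for all k ≥ 1.

5 | P(k)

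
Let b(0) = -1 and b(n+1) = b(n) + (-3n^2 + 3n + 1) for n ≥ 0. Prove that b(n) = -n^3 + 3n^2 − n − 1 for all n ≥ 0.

Base case: b(0) = -1, and -0^3 + 3·0^2 − 0 − 1 = -1.
Assume b(r) = -r^3 + 3r^2 − r − 1.
Then b(r+1) = b(r) + (-3r^2 + 3r + 1) = (-r^3 + 3r^2 − r − 1) + (-3r^2 + 3r + 1) = -r^3 + 2r,
and -(r+1)^3 + 3·(r+1)^2 − (r+1) − 1 = -r^3 + 2r.
Hence b(n) = -n^3 + 3n^2 − n − 1 for every n ≥ 0, by induction.

b(n) = -n^3 + 3n^2 − n − 1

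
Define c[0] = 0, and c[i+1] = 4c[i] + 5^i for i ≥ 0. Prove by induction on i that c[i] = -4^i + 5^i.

Base case: c[0] = 0, and -4^0 + 5^0 = -1 + 1 = 0.
Assume c[m] = -4^m + 5^m for some m ≥ 0.
Then c[m+1] = 4c[m] + 5^m = 4·(-4^m + 5^m) + 5^m = -4^{m+1} + 4·5^m + 5^m = -4^{m+1} + 5·5^m = -4^{m+1} + 5^{m+1}.
Hence c[i] = -4^i + 5^i for every i ≥ 0, by induction.

c[i] = -4^i + 5^i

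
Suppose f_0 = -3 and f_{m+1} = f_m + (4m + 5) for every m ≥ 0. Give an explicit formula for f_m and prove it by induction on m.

Claim: f_m = 2m^2 + 3m − 3.

Base case: f_0 = -3, and 2·0^2 + 3·0 − 3 = -3.
Assume f_k = 2k^2 + 3k − 3.
Then f_{k+1} = f_k + (4k + 5) = (2k^2 + 3k − 3) + (4k + 5) = 2k^2 + 7k + 2,
and 2·(k+1)^2 + 3·(k+1) − 3 = 2k^2 + 7k + 2.
This completes the inductive step, so f_m = 2m^2 + 3m − 3 for all m ≥ 0.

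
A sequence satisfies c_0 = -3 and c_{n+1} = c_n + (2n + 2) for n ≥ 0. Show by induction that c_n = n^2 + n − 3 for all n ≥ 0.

Base case: c_0 = -3, and 0^2 + 0 − 3 = -3.
Assume c_m = m^2 + m − 3.
Then c_{m+1} = c_m + (2m + 2) = (m^2 + m − 3) + (2m + 2) = m^2 + 3m − 1,
and (m+1)^2 + (m+1) − 3 = m^2 + 3m − 1.
This completes the inductive step, so c_n = n^2 + n − 3 for all n ≥ 0.

c_n = n^2 + n − 3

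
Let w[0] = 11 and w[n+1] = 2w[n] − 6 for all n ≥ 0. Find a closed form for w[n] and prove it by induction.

Claim: w[n] = 5·2^n + 6.

Base case: w[0] = 11, and 5·2^0 + 6 = 5 + 6 = 11.
Assume w[m] = 5·2^m + 6 for some m ≥ 0.
Then w[m+1] = 2w[m] − 6 = 2·(5·2^m + 6) − 6 = 10·2^m + 12 − 6 = 5·2^{m+1} + 6.
This completes the inductive step, so w[n] = 5·2^n + 6 for all n ≥ 0.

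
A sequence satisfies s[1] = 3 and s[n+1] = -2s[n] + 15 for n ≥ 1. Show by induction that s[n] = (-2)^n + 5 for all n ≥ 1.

Base case: s[1] = 3, and (-2)^1 + 5 = -2 + 5 = 3.
Assume s[m] = (-2)^m + 5 for some m ≥ 1.
Then s[m+1] = -2s[m] + 15 = -2·((-2)^m + 5) + 15 = -2·(-2)^m − 10 + 15 = (-2)^{m+1} + 5.
Hence s[n] = (-2)^n + 5 for every n ≥ 1, by induction.

s[n] = (-2)^n + 5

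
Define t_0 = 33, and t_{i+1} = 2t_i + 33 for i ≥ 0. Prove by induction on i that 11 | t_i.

Base case: t_0 = 33 = 11·3, so 11 | t_0.
Assume 11 | t_k, so t_k = 11s for some integer s.
Then t_{k+1} = 2t_k + 33 = 2·(11s) + 33 = 11(2s + 3), so 11 | t_{k+1}.
This completes the inductive step, so 11 | t_i for all i ≥ 0.

11 | t_i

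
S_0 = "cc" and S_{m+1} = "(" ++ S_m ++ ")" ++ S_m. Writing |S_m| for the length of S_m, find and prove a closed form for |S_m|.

Claim: |S_m| = 2^{m+2} − 2.

Base case: |S_0| = 2, and 2^{0+2} − 2 = 2.
Assume |S_k| = 2^{k+2} − 2.
Then |S_{k+1}| = 1 + |S_k| + 1 + |S_k| = 2|S_k| + 2 = 2(2^{k+2} − 2) + 2 = 2^{k+3} − 4 + 2 = 2^{k+3} − 2.
Hence |S_m| = 2^{m+2} − 2 for every m ≥ 0, by induction.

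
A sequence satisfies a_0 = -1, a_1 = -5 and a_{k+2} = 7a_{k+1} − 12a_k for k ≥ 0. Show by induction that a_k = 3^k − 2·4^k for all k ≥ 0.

Base cases: a_0 = -1 and 3^0 − 2·4^0 = -1; a_1 = -5 and 3^1 − 2·4^1 = -5.
Assume a_i = 3^i − 2·4^i for all 0 ≤ i ≤ j, where j ≥ 1.
Then a_{j+1} = 7a_j − 12a_{j−1} = 7·(3^j − 2·4^j) − 12·(3^{j−1} − 2·4^{j−1}) = (7·3 − 12)3^{j−1} − 2·(7·4 − 12)4^{j−1} = 9·3^{j−1} − 32·4^{j−1} = 3^{j+1} − 2·4^{j+1}.
This completes the inductive step, so a_k = 3^k − 2·4^k for all k ≥ 0.

a_k = 3^k − 2·4^k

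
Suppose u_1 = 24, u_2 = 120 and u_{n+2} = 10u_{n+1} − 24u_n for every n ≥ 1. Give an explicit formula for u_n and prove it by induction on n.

Claim: u_n = 3·4^n + 2·6^n.

Base cases: u_1 = 24 and 3·4^1 + 2·6^1 = 24; u_2 = 120 and 3·4^2 + 2·6^2 = 120.
Assume u_i = 3·4^i + 2·6^i for all 1 ≤ i ≤ j, where j ≥ 2.
Then u_{j+1} = 10u_j − 24u_{j−1} = 10·(3·4^j + 2·6^j) − 24·(3·4^{j−1} + 2·6^{j−1}) = 3·(10·4 − 24)4^{j−1} + 2·(10·6 − 24)6^{j−1} = 48·4^{j−1} + 72·6^{j−1} = 3·4^{j+1} + 2·6^{j+1}.
This completes the inductive step, so u_n = 3·4^n + 2·6^n for all n ≥ 1.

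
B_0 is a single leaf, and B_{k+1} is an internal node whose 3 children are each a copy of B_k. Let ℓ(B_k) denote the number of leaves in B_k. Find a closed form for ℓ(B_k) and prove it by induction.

Claim: ℓ(B_k) = 3^k.

Base case: ℓ(B_0) = 1, and 3^0 = 1.
Assume ℓ(B_j) = 3^j.
Then ℓ(B_{j+1}) = 3·ℓ(B_j) = 3·3^j = 3^{j+1}.
This completes the inductive step, so ℓ(B_k) = 3^k for all k ≥ 0.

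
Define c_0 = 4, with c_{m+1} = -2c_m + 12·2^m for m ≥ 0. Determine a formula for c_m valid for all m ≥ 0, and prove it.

Claim: c_m = (-2)^m + 3·2^m.

Base case: c_0 = 4, and (-2)^0 + 3·2^0 = 1 + 3 = 4.
Assume c_r = (-2)^r + 3·2^r for some r ≥ 0.
Then c_{r+1} = -2c_r + 12·2^r = -2·((-2)^r + 3·2^r) + 12·2^r = (-2)^{r+1} − 6·2^r + 12·2^r = (-2)^{r+1} + 6·2^r = (-2)^{r+1} + 3·2^{r+1}.
So the formula holds for r+1, and by induction c_m = (-2)^m + 3·2^m for all m ≥ 0.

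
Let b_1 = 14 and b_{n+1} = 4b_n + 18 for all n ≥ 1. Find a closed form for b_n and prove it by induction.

Claim: b_n = 5·4^n − 6.

Base case: b_1 = 14, and 5·4^1 − 6 = 20 − 6 = 14.
Assume b_r = 5·4^r − 6 for some r ≥ 1.
Then b_{r+1} = 4b_r + 18 = 4·(5·4^r − 6) + 18 = 20·4^r − 24 + 18 = 5·4^{r+1} − 6.
So the formula holds for r+1, and by induction b_n = 5·4^n − 6 for all n ≥ 1.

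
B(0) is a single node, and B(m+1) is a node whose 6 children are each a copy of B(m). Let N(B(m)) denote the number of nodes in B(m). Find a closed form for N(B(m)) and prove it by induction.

Claim: N(B(m)) = (6^{m+1} − 1)/5.

Base case: N(B(0)) = 1, and (6^{0+1} − 1)/5 = 1.
Assume N(B(j)) = (6^{j+1} − 1)/5.
Then N(B(j+1)) = 1 + 6N(B(j)) = 1 + 6·(6^{j+1} − 1)/5 = 1 + (6^{j+2} − 6)/5 = (5 + 6^{j+2} − 6)/5 = (6^{j+2} − 1)/5.
So the formula holds for j+1, and by induction N(B(m)) = (6^{m+1} − 1)/5 for all m ≥ 0.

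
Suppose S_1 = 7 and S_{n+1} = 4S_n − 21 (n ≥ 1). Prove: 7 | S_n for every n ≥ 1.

Base case: S_1 = 7 = 7·1, so 7 | S_1.
Assume 7 | S_m, so S_m = 7t for some integer t.
Then S_{m+1} = 4S_m − 21 = 4·(7t) − 21 = 7(4t − 3), so 7 | S_{m+1}.
Hence 7 | S_n for every n ≥ 1, by induction.

7 | S_n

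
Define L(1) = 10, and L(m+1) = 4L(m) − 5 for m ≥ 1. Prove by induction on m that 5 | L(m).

Base case: L(1) = 10 = 5·2, so 5 | L(1).
Assume 5 | L(r), so L(r) = 5t for some integer t.
Then L(r+1) = 4L(r) − 5 = 4·(5t) − 5 = 5(4t − 1), so 5 | L(r+1).
This completes the inductive step, so 5 | L(m) for all m ≥ 1.

5 | L(m)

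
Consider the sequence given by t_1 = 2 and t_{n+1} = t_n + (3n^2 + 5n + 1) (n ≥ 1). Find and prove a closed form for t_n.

Claim: t_n = n^3 + n^2 − n + 1.

Base case: t_1 = 2, and 1^3 + 1^2 − 1 + 1 = 2.
Assume t_m = m^3 + m^2 − m + 1.
Then t_{m+1} = t_m + (3m^2 + 5m + 1) = (m^3 + m^2 − m + 1) + (3m^2 + 5m + 1) = m^3 + 4m^2 + 4m + 2,
and (m+1)^3 + (m+1)^2 − (m+1) + 1 = m^3 + 4m^2 + 4m + 2.
Hence t_n = n^3 + n^2 − n + 1 for every n ≥ 1, by induction.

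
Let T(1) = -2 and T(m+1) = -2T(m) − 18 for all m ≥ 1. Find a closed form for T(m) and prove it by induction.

Claim: T(m) = -2·(-2)^m − 6.

Base case: T(1) = -2, and -2·(-2)^1 − 6 = 4 − 6 = -2.
Assume T(j) = -2·(-2)^j − 6 for some j ≥ 1.
Then T(j+1) = -2T(j) − 18 = -2·(-2·(-2)^j − 6) − 18 = 4·(-2)^j + 12 − 18 = -2·(-2)^{j+1} − 6.
This completes the inductive step, so T(m) = -2·(-2)^m − 6 for all m ≥ 1.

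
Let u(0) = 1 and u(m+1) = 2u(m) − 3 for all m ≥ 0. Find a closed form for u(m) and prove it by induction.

Claim: u(m) = -2^{m+1} + 3.

Base case: u(0) = 1, and -2^{0+1} + 3 = -2 + 3 = 1.
Assume u(j) = -2^{j+1} + 3 for some j ≥ 0.
Then u(j+1) = 2u(j) − 3 = 2·(-2^{j+1} + 3) − 3 = -2^{j+2} + 6 − 3 = -2^{j+2} + 3.
By induction, u(m) = -2^{m+1} + 3 for all m ≥ 0.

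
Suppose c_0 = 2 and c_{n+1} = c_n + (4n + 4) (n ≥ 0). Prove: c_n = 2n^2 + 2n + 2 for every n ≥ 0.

Base case: c_0 = 2, and 2·0^2 + 2·0 + 2 = 2.
Assume c_j = 2j^2 + 2j + 2.
Then c_{j+1} = c_j + (4j + 4) = (2j^2 + 2j + 2) + (4j + 4) = 2j^2 + 6j + 6,
and 2·(j+1)^2 + 2·(j+1) + 2 = 2j^2 + 6j + 6.
By induction, c_n = 2n^2 + 2n + 2 for all n ≥ 0.

c_n = 2n^2 + 2n + 2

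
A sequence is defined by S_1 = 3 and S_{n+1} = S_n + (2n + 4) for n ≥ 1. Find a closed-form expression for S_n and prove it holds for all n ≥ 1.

Claim: S_n = n^2 + 3n − 1.

Base case: S_1 = 3, and 1^2 + 3·1 − 1 = 3.
Assume S_r = r^2 + 3r − 1.
Then S_{r+1} = S_r + (2r + 4) = (r^2 + 3r − 1) + (2r + 4) = r^2 + 5r + 3,
and (r+1)^2 + 3·(r+1) − 1 = r^2 + 5r + 3.
By induction, S_n = n^2 + 3n − 1 for all n ≥ 1.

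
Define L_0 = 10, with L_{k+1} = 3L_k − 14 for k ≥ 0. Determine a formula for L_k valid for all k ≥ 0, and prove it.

Claim: L_k = 3^{k+1} + 7.

Base case: L_0 = 10, and 3^{0+1} + 7 = 3 + 7 = 10.
Assume L_m = 3^{m+1} + 7 for some m ≥ 0.
Then L_{m+1} = 3L_m − 14 = 3·(3^{m+1} + 7) − 14 = 3^{m+2} + 21 − 14 = 3^{m+2} + 7.
By induction, L_k = 3^{k+1} + 7 for all k ≥ 0.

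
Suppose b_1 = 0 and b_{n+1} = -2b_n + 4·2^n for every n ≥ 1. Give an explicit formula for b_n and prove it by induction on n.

Claim: b_n = (-2)^n + 2^n.

Base case: b_1 = 0, and (-2)^1 + 2^1 = -2 + 2 = 0.
Assume b_m = (-2)^m + 2^m for some m ≥ 1.
Then b_{m+1} = -2b_m + 4·2^m = -2·((-2)^m + 2^m) + 4·2^m = (-2)^{m+1} − 2·2^m + 4·2^m = (-2)^{m+1} + 2·2^m = (-2)^{m+1} + 2^{m+1}.
Hence b_n = (-2)^n + 2^n for every n ≥ 1, by induction.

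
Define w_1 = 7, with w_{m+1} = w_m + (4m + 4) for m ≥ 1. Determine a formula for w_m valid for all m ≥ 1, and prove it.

Claim: w_m = 2m^2 + 2m + 3.

Base case: w_1 = 7, and 2·1^2 + 2·1 + 3 = 7.
Assume w_k = 2k^2 + 2k + 3.
Then w_{k+1} = w_k + (4k + 4) = (2k^2 + 2k + 3) + (4k + 4) = 2k^2 + 6k + 7,
and 2·(k+1)^2 + 2·(k+1) + 3 = 2k^2 + 6k + 7.
By induction, w_m = 2m^2 + 2m + 3 for all m ≥ 1.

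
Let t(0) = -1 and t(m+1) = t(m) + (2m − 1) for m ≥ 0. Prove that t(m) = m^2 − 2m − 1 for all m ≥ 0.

Base case: t(0) = -1, and 0^2 − 2·0 − 1 = -1.
Assume t(j) = j^2 − 2j − 1.
Then t(j+1) = t(j) + (2j − 1) = (j^2 − 2j − 1) + (2j − 1) = j^2 − 2,
and (j+1)^2 − 2·(j+1) − 1 = j^2 − 2.
Hence t(m) = m^2 − 2m − 1 for every m ≥ 0, by induction.

t(m) = m^2 − 2m − 1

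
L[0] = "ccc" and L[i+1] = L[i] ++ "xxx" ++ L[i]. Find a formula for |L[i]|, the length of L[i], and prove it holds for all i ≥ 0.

Claim: |L[i]| = 6·2^i − 3.

Base case: |L[0]| = 3, and 6·2^0 − 3 = 3.
Assume |L[j]| = 6·2^j − 3.
Then |L[j+1]| = |L[j]| + 3 + |L[j]| = 2|L[j]| + 3 = 2(6·2^j − 3) + 3 = 6·2^{j+1} − 6 + 3 = 6·2^{j+1} − 3.
So the formula holds for j+1, and by induction |L[i]| = 6·2^i − 3 for all i ≥ 0.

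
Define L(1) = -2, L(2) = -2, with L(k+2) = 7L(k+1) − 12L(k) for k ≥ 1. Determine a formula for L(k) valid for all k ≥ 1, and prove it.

Claim: L(k) = 4^k − 2·3^k.

Base cases: L(1) = -2 and 4^1 − 2·3^1 = -2; L(2) = -2 and 4^2 − 2·3^2 = -2.
Assume L(j) = 4^j − 2·3^j for all 1 ≤ j ≤ r, where r ≥ 2.
Then L(r+1) = 7L(r) − 12L(r−1) = 7·(4^r − 2·3^r) − 12·(4^{r−1} − 2·3^{r−1}) = (7·4 − 12)4^{r−1} − 2·(7·3 − 12)3^{r−1} = 16·4^{r−1} − 18·3^{r−1} = 4^{r+1} − 2·3^{r+1}.
This completes the inductive step, so L(k) = 4^k − 2·3^k for all k ≥ 1.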